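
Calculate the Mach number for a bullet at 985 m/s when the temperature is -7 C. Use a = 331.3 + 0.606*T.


a = 331.3 + 0.606*(-7) = 327.058 m/s
M = v/a = 985/327.058 = 3.012

3.012


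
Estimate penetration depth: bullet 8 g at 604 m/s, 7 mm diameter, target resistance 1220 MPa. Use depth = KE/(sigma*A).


A = pi*(d/2)^2 = pi*(7/2)^2 = 38.4845 mm^2
E = 0.5*m*v^2 = 0.5*0.008*604^2 = 1459.26 J
depth = E/(sigma*A) = 1459.26 J / (1220 MPa * 38.4845 mm^2) = 1459.26/(1220 * 38.4845) m = 0.0310805 m ≈ 31.08 mm

31.08 mm


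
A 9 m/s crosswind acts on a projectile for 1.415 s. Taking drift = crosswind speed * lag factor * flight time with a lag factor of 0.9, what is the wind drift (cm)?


drift = v_wind * lag * t = 9 * 0.9 * 1.415 = 11.4615 m ≈ 1146 cm

1146 cm


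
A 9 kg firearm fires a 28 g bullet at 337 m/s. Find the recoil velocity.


v_recoil = m_p * v_p / m_gun = 0.028 * 337 / 9 = 1.048 m/s

1.048 m/s


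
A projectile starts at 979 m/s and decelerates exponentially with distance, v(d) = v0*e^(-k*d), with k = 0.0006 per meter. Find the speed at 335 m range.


v = v0*exp(-k*d) = 979*exp(-0.0006*335) = 800.7 m/s

800.7 m/s


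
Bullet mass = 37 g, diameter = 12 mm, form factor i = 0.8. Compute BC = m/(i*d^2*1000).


BC = m/(i*d^2*1000) = 37/(0.8 * 12^2 * 1000) = 0.0003212

0.0003212


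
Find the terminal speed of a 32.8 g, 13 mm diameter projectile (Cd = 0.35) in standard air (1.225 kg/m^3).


A = pi*(d/2)^2 = pi*(13/2000)^2 = 1.32732e-04 m^2
vt = sqrt(2mg/(Cd*rho*A)) = sqrt(2*0.0328*9.81/(0.35 * 1.225 * 1.32732e-04)) = 106.3 m/s

106.3 m/s


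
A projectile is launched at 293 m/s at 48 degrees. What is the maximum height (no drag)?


H = (v0*sin(theta))^2 / (2g) = (293*sin(48°))^2 / (2*9.81) = 2416 m

2416 m


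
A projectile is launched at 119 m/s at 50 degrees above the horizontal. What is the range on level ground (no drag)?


R = v0^2 * sin(2*theta) / g = 119^2 * sin(2*50°) / 9.81 = 1422 m

1422 m


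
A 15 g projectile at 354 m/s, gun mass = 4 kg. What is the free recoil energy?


v_r = m_p*v_p/m_gun = 0.015*354/4 = 1.3275 m/s, E_r = 0.5*m_gun*v_r^2 = 0.5*4*1.3275^2 = 3.525 J

3.525 J


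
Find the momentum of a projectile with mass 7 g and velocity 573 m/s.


p = m*v = 0.007*573 = 4.011 kg·m/s

4.011 kg·m/s


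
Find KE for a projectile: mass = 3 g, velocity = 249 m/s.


E = 0.5*m*v^2 = 0.5*0.003*249^2 = 93 J

93 J


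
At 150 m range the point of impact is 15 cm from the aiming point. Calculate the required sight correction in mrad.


1 mrad subtends 1 cm per 10 m of range, so adj = error_cm / (dist_m / 10) = 15 / (150/10) = 1 mrad

1 mrad


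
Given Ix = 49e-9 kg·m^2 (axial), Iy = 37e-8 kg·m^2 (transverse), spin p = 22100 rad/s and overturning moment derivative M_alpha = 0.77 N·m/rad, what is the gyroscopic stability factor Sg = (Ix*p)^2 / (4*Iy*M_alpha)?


Sg = Ix^2 * p^2 / (4 * Iy * M_alpha) = (49e-9)^2 * 22100^2 / (4 * 37e-8 * 0.77) = 1.029

1.029


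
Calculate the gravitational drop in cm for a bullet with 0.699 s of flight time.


drop = 0.5*g*t^2 = 0.5*9.81*0.699^2 = 2.39659 m ≈ 239.7 cm

239.7 cm


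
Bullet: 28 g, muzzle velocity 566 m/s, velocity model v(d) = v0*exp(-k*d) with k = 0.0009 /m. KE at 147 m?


v = v0*exp(-k*d) = 566*exp(-0.0009*147) = 495.86 m/s
E = 0.5*m*v^2 = 0.5*0.028*495.86^2 = 3442 J

3442 J


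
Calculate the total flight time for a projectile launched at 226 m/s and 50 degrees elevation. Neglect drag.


T = 2*v0*sin(theta)/g = 2*226*sin(50°)/9.81 = 35.3 s

35.3 s


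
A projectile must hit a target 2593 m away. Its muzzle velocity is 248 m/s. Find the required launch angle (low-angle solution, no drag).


sin(2*theta) = R*g/v0^2 = 2593*9.81/248^2 = 0.413588, theta = arcsin(0.413588)/2 = 12.22°

12.22 degrees


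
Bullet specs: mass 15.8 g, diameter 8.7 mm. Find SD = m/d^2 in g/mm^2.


SD = m/d^2 = 15.8/8.7^2 = 0.2087 g/mm^2

0.2087 g/mm^2


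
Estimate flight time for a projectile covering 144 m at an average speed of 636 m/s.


t = d/v = 144/636 = 0.2264 s

0.2264 s


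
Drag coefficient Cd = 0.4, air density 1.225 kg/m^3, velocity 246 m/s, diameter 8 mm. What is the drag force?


A = pi*(d/2)^2 = pi*(8/2000)^2 = 5.02655e-05 m^2
Fd = 0.5*Cd*rho*A*v^2 = 0.5*0.4*1.225*5.02655e-05*246^2 = 0.7453 N

0.7453 N


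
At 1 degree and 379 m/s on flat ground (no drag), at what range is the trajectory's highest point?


R = v0^2*sin(2*theta)/g = 379^2*sin(2*1°)/9.81 = 511.009 m
apex_dist = R/2 = 511.009/2 = 255.5 m

255.5 m


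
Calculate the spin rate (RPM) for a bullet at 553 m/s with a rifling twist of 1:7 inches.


twist_m = 7*0.0254 = 0.1778 m
spin = v/twist = 553/0.1778 = 3110.236 rev/s
RPM = spin*60 = 3110.236*60 ≈ 186614 RPM

186614 RPM


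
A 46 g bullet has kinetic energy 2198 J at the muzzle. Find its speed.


v = sqrt(2*E/m) = sqrt(2*2198/0.046) = 309.1 m/s

309.1 m/s


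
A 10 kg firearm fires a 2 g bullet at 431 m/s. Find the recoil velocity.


v_recoil = m_p * v_p / m_gun = 0.002 * 431 / 10 = 0.0862 m/s

0.0862 m/s


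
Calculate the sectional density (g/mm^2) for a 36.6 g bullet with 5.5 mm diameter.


SD = m/d^2 = 36.6/5.5^2 = 1.21 g/mm^2

1.21 g/mm^2


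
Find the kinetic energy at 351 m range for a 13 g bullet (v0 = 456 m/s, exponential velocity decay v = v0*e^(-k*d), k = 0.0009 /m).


v = v0*exp(-k*d) = 456*exp(-0.0009*351) = 332.484 m/s
E = 0.5*m*v^2 = 0.5*0.013*332.484^2 = 718.5 J

718.5 J


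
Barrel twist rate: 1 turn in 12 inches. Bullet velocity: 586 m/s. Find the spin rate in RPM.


twist_m = 12*0.0254 = 0.3048 m
spin = v/twist = 586/0.3048 = 1922.572 rev/s
RPM = spin*60 = 1922.572*60 ≈ 115354 RPM

115354 RPM


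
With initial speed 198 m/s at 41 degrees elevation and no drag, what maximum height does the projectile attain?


H = (v0*sin(theta))^2 / (2g) = (198*sin(41°))^2 / (2*9.81) = 860 m

860 m


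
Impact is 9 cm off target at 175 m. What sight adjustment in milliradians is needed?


1 mrad subtends 1 cm per 10 m of range, so adj = error_cm / (dist_m / 10) = 9 / (175/10) = 0.5143 mrad

0.5143 mrad


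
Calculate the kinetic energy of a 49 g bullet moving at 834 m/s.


E = 0.5*m*v^2 = 0.5*0.049*834^2 = 17041 J

17041 J


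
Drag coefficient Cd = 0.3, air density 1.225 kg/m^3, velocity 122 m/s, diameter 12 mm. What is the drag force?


A = pi*(d/2)^2 = pi*(12/2000)^2 = 1.13097e-04 m^2
Fd = 0.5*Cd*rho*A*v^2 = 0.5*0.3*1.225*1.13097e-04*122^2 = 0.3093 N

0.3093 N


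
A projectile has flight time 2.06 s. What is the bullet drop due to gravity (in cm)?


drop = 0.5*g*t^2 = 0.5*9.81*2.06^2 = 20.8149 m ≈ 2081 cm

2081 cm


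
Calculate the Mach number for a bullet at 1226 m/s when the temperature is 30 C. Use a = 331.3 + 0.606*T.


a = 331.3 + 0.606*(30) = 349.48 m/s
M = v/a = 1226/349.48 = 3.508

3.508


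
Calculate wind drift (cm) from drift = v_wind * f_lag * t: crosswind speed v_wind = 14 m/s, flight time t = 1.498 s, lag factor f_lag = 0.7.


drift = v_wind * lag * t = 14 * 0.7 * 1.498 = 14.6804 m ≈ 1468 cm

1468 cm


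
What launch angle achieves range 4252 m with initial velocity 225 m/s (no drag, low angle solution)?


sin(2*theta) = R*g/v0^2 = 4252*9.81/225^2 = 0.823943, theta = arcsin(0.823943)/2 = 27.74°

27.74 degrees


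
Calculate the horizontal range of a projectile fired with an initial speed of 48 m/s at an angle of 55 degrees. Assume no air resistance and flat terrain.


R = v0^2 * sin(2*theta) / g = 48^2 * sin(2*55°) / 9.81 = 220.7 m

220.7 m


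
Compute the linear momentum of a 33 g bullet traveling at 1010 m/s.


p = m*v = 0.033*1010 = 33.33 kg·m/s

33.33 kg·m/s


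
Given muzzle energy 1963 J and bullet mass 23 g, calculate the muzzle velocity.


v = sqrt(2*E/m) = sqrt(2*1963/0.023) = 413.2 m/s

413.2 m/s


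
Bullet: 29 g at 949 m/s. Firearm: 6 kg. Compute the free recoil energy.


v_r = m_p*v_p/m_gun = 0.029*949/6 = 4.58683 m/s, E_r = 0.5*m_gun*v_r^2 = 0.5*6*4.58683^2 = 63.12 J

63.12 J


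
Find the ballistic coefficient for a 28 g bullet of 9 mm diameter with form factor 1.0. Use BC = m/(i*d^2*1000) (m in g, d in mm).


BC = m/(i*d^2*1000) = 28/(1.0 * 9^2 * 1000) = 0.0003457

0.0003457


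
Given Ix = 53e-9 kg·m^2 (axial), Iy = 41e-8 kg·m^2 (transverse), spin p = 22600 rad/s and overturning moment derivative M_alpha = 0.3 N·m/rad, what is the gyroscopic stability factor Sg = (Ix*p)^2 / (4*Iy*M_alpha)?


Sg = Ix^2 * p^2 / (4 * Iy * M_alpha) = (53e-9)^2 * 22600^2 / (4 * 41e-8 * 0.3) = 2.916

2.916


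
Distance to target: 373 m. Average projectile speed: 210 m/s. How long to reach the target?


t = d/v = 373/210 = 1.776 s

1.776 s


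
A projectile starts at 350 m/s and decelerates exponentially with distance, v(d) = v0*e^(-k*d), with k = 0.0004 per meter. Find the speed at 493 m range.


v = v0*exp(-k*d) = 350*exp(-0.0004*493) = 287.4 m/s

287.4 m/s


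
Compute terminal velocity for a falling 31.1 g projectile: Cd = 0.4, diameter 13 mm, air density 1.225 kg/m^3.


A = pi*(d/2)^2 = pi*(13/2000)^2 = 1.32732e-04 m^2
vt = sqrt(2mg/(Cd*rho*A)) = sqrt(2*0.0311*9.81/(0.4 * 1.225 * 1.32732e-04)) = 96.86 m/s

96.86 m/s


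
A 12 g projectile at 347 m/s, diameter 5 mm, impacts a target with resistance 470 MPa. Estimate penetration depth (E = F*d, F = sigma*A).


A = pi*(d/2)^2 = pi*(5/2)^2 = 19.635 mm^2
E = 0.5*m*v^2 = 0.5*0.012*347^2 = 722.454 J
depth = E/(sigma*A) = 722.454 J / (470 MPa * 19.635 mm^2) = 722.454/(470 * 19.635) m = 0.0782857 m ≈ 78.29 mm

78.29 mm


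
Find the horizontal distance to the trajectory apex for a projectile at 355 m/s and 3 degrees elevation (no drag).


R = v0^2*sin(2*theta)/g = 355^2*sin(2*3°)/9.81 = 1342.83 m
apex_dist = R/2 = 1342.83/2 = 671.4 m

671.4 m


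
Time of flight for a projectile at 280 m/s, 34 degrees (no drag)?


T = 2*v0*sin(theta)/g = 2*280*sin(34°)/9.81 = 31.92 s

31.92 s


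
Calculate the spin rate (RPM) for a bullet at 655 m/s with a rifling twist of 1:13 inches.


twist_m = 13*0.0254 = 0.3302 m
spin = v/twist = 655/0.3302 = 1983.646 rev/s
RPM = spin*60 = 1983.646*60 ≈ 119019 RPM

119019 RPM


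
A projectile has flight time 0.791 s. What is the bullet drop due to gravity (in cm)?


drop = 0.5*g*t^2 = 0.5*9.81*0.791^2 = 3.06897 m ≈ 306.9 cm

306.9 cm


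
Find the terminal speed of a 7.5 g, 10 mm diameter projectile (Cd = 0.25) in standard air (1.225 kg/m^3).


A = pi*(d/2)^2 = pi*(10/2000)^2 = 7.85398e-05 m^2
vt = sqrt(2mg/(Cd*rho*A)) = sqrt(2*0.0075*9.81/(0.25 * 1.225 * 7.85398e-05)) = 78.22 m/s

78.22 m/s


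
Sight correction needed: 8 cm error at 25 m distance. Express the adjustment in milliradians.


1 mrad subtends 1 cm per 10 m of range, so adj = error_cm / (dist_m / 10) = 8 / (25/10) = 3.2 mrad

3.2 mrad


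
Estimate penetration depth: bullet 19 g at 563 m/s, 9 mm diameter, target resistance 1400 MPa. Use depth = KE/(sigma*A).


A = pi*(d/2)^2 = pi*(9/2)^2 = 63.6173 mm^2
E = 0.5*m*v^2 = 0.5*0.019*563^2 = 3011.21 J
depth = E/(sigma*A) = 3011.21 J / (1400 MPa * 63.6173 mm^2) = 3011.21/(1400 * 63.6173) m = 0.0338094 m ≈ 33.81 mm

33.81 mm


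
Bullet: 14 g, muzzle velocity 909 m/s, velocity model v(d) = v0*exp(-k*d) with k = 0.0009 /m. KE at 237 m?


v = v0*exp(-k*d) = 909*exp(-0.0009*237) = 734.394 m/s
E = 0.5*m*v^2 = 0.5*0.014*734.394^2 = 3775 J

3775 J


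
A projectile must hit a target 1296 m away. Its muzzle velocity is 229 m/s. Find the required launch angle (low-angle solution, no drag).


sin(2*theta) = R*g/v0^2 = 1296*9.81/229^2 = 0.242439, theta = arcsin(0.242439)/2 = 7.015°

7.015 degrees


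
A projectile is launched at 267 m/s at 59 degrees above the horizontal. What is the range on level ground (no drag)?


R = v0^2 * sin(2*theta) / g = 267^2 * sin(2*59°) / 9.81 = 6416 m

6416 m


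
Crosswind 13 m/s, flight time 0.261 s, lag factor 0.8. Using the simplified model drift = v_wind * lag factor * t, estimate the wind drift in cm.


drift = v_wind * lag * t = 13 * 0.8 * 0.261 = 2.7144 m ≈ 271.4 cm

271.4 cm


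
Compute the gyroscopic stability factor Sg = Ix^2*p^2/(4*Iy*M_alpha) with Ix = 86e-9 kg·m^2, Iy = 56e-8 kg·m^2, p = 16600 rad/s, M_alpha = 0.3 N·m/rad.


Sg = Ix^2 * p^2 / (4 * Iy * M_alpha) = (86e-9)^2 * 16600^2 / (4 * 56e-8 * 0.3) = 3.033

3.033


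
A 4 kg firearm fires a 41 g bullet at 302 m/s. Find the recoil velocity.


v_recoil = m_p * v_p / m_gun = 0.041 * 302 / 4 = 3.095 m/s

3.095 m/s


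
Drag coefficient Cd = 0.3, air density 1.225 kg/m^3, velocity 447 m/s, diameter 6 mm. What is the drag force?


A = pi*(d/2)^2 = pi*(6/2000)^2 = 2.82743e-05 m^2
Fd = 0.5*Cd*rho*A*v^2 = 0.5*0.3*1.225*2.82743e-05*447^2 = 1.038 N

1.038 N


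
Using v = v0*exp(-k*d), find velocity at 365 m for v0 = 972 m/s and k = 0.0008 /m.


v = v0*exp(-k*d) = 972*exp(-0.0008*365) = 725.9 m/s

725.9 m/s


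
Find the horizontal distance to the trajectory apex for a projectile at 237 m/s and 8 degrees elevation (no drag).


R = v0^2*sin(2*theta)/g = 237^2*sin(2*8°)/9.81 = 1578.21 m
apex_dist = R/2 = 1578.21/2 = 789.1 m

789.1 m


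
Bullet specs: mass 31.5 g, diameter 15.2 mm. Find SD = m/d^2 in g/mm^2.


SD = m/d^2 = 31.5/15.2^2 = 0.1363 g/mm^2

0.1363 g/mm^2


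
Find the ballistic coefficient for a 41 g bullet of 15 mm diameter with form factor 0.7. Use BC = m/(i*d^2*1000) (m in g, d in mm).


BC = m/(i*d^2*1000) = 41/(0.7 * 15^2 * 1000) = 0.0002603

0.0002603


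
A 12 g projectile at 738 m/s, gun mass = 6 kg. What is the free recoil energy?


v_r = m_p*v_p/m_gun = 0.012*738/6 = 1.476 m/s, E_r = 0.5*m_gun*v_r^2 = 0.5*6*1.476^2 = 6.536 J

6.536 J


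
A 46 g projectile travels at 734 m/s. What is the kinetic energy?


E = 0.5*m*v^2 = 0.5*0.046*734^2 = 12391 J

12391 J


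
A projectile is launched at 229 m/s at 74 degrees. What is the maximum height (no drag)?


H = (v0*sin(theta))^2 / (2g) = (229*sin(74°))^2 / (2*9.81) = 2470 m

2470 m


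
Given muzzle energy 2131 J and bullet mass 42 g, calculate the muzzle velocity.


v = sqrt(2*E/m) = sqrt(2*2131/0.042) = 318.6 m/s

318.6 m/s


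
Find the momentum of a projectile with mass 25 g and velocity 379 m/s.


p = m*v = 0.025*379 = 9.475 kg·m/s

9.475 kg·m/s


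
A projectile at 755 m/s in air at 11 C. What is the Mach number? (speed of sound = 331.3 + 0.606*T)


a = 331.3 + 0.606*(11) = 337.966 m/s
M = v/a = 755/337.966 = 2.234

2.234


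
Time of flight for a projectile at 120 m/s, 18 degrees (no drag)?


T = 2*v0*sin(theta)/g = 2*120*sin(18°)/9.81 = 7.56 s

7.56 s


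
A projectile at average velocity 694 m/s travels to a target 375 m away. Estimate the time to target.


t = d/v = 375/694 = 0.5403 s

0.5403 s


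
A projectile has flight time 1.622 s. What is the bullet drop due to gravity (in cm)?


drop = 0.5*g*t^2 = 0.5*9.81*1.622^2 = 12.9045 m ≈ 1290 cm

1290 cm


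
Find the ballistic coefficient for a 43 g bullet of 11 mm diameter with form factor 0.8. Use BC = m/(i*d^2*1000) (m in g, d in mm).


BC = m/(i*d^2*1000) = 43/(0.8 * 11^2 * 1000) = 0.0004442

0.0004442


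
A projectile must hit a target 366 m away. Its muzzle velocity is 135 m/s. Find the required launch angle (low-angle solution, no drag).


sin(2*theta) = R*g/v0^2 = 366*9.81/135^2 = 0.197007, theta = arcsin(0.197007)/2 = 5.681°

5.681 degrees


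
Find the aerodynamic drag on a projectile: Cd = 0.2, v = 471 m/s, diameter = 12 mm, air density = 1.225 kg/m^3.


A = pi*(d/2)^2 = pi*(12/2000)^2 = 1.13097e-04 m^2
Fd = 0.5*Cd*rho*A*v^2 = 0.5*0.2*1.225*1.13097e-04*471^2 = 3.073 N

3.073 N


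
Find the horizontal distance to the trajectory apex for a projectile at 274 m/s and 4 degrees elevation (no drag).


R = v0^2*sin(2*theta)/g = 274^2*sin(2*4°)/9.81 = 1065.09 m
apex_dist = R/2 = 1065.09/2 = 532.5 m

532.5 m


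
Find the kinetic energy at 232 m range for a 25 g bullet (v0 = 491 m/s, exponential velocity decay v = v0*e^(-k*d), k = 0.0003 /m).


v = v0*exp(-k*d) = 491*exp(-0.0003*232) = 457.989 m/s
E = 0.5*m*v^2 = 0.5*0.025*457.989^2 = 2622 J

2622 J


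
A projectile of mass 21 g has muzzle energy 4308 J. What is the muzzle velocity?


v = sqrt(2*E/m) = sqrt(2*4308/0.021) = 640.5 m/s

640.5 m/s


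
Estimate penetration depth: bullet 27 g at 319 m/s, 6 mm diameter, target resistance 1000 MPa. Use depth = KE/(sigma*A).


A = pi*(d/2)^2 = pi*(6/2)^2 = 28.2743 mm^2
E = 0.5*m*v^2 = 0.5*0.027*319^2 = 1373.77 J
depth = E/(sigma*A) = 1373.77 J / (1000 MPa * 28.2743 mm^2) = 1373.77/(1000 * 28.2743) m = 0.0485873 m ≈ 48.59 mm

48.59 mm


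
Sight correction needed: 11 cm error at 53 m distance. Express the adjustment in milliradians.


1 mrad subtends 1 cm per 10 m of range, so adj = error_cm / (dist_m / 10) = 11 / (53/10) = 2.075 mrad

2.075 mrad


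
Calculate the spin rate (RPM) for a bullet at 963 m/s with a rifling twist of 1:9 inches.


twist_m = 9*0.0254 = 0.2286 m
spin = v/twist = 963/0.2286 = 4212.598 rev/s
RPM = spin*60 = 4212.598*60 ≈ 252756 RPM

252756 RPM


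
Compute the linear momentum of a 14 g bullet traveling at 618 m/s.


p = m*v = 0.014*618 = 8.652 kg·m/s

8.652 kg·m/s


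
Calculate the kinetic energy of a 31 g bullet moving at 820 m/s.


E = 0.5*m*v^2 = 0.5*0.031*820^2 = 10422 J

10422 J


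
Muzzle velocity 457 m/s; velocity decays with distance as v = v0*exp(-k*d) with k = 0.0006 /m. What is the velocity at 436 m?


v = v0*exp(-k*d) = 457*exp(-0.0006*436) = 351.8 m/s

351.8 m/s


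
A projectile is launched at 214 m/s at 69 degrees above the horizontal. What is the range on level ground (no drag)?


R = v0^2 * sin(2*theta) / g = 214^2 * sin(2*69°) / 9.81 = 3124 m

3124 m


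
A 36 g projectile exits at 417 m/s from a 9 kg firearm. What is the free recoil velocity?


v_recoil = m_p * v_p / m_gun = 0.036 * 417 / 9 = 1.668 m/s

1.668 m/s


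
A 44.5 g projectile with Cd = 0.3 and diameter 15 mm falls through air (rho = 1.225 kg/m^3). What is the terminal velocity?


A = pi*(d/2)^2 = pi*(15/2000)^2 = 1.76715e-04 m^2
vt = sqrt(2mg/(Cd*rho*A)) = sqrt(2*0.0445*9.81/(0.3 * 1.225 * 1.76715e-04)) = 115.9 m/s

115.9 m/s


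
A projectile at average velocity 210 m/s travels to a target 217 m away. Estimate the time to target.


t = d/v = 217/210 = 1.033 s

1.033 s


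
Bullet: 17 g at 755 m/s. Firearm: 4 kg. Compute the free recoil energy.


v_r = m_p*v_p/m_gun = 0.017*755/4 = 3.20875 m/s, E_r = 0.5*m_gun*v_r^2 = 0.5*4*3.20875^2 = 20.59 J

20.59 J


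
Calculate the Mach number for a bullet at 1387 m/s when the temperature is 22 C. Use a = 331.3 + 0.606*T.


a = 331.3 + 0.606*(22) = 344.632 m/s
M = v/a = 1387/344.632 = 4.025

4.025


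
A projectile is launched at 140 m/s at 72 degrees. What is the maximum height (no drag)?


H = (v0*sin(theta))^2 / (2g) = (140*sin(72°))^2 / (2*9.81) = 903.6 m

903.6 m


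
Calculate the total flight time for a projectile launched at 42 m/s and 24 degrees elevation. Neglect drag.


T = 2*v0*sin(theta)/g = 2*42*sin(24°)/9.81 = 3.483 s

3.483 s


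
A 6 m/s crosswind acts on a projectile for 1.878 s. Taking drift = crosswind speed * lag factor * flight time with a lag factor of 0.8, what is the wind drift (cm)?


drift = v_wind * lag * t = 6 * 0.8 * 1.878 = 9.0144 m ≈ 901.4 cm

901.4 cm


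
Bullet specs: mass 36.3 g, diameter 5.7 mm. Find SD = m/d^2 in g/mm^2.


SD = m/d^2 = 36.3/5.7^2 = 1.117 g/mm^2

1.117 g/mm^2


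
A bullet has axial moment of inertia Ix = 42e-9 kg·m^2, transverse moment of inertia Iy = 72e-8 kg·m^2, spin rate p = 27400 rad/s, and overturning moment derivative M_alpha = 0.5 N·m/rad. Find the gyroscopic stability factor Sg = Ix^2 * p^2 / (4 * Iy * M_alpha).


Sg = Ix^2 * p^2 / (4 * Iy * M_alpha) = (42e-9)^2 * 27400^2 / (4 * 72e-8 * 0.5) = 0.9197

0.9197


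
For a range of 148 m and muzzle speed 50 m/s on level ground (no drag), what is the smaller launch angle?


sin(2*theta) = R*g/v0^2 = 148*9.81/50^2 = 0.580752, theta = arcsin(0.580752)/2 = 17.75°

17.75 degrees


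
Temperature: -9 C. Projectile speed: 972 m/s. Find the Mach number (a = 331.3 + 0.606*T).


a = 331.3 + 0.606*(-9) = 325.846 m/s
M = v/a = 972/325.846 = 2.983

2.983


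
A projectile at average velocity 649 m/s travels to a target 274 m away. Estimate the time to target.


t = d/v = 274/649 = 0.4222 s

0.4222 s


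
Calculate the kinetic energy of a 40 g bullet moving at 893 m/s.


E = 0.5*m*v^2 = 0.5*0.04*893^2 = 15949 J

15949 J


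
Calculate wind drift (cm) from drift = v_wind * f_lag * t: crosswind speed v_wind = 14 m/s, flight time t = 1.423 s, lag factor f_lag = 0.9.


drift = v_wind * lag * t = 14 * 0.9 * 1.423 = 17.9298 m ≈ 1793 cm

1793 cm


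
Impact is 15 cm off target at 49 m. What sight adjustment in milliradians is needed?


1 mrad subtends 1 cm per 10 m of range, so adj = error_cm / (dist_m / 10) = 15 / (49/10) = 3.061 mrad

3.061 mrad


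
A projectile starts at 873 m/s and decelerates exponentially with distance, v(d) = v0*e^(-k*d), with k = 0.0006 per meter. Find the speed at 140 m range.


v = v0*exp(-k*d) = 873*exp(-0.0006*140) = 802.7 m/s

802.7 m/s


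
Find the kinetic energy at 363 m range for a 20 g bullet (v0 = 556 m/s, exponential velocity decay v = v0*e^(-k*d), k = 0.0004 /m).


v = v0*exp(-k*d) = 556*exp(-0.0004*363) = 480.856 m/s
E = 0.5*m*v^2 = 0.5*0.02*480.856^2 = 2312 J

2312 J


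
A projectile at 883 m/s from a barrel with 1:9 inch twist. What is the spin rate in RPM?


twist_m = 9*0.0254 = 0.2286 m
spin = v/twist = 883/0.2286 = 3862.642 rev/s
RPM = spin*60 = 3862.642*60 ≈ 231759 RPM

231759 RPM


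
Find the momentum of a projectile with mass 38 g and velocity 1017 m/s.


p = m*v = 0.038*1017 = 38.65 kg·m/s

38.65 kg·m/s


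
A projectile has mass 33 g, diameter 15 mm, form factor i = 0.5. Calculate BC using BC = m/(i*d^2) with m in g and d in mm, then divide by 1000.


BC = m/(i*d^2*1000) = 33/(0.5 * 15^2 * 1000) = 0.0002933

0.0002933


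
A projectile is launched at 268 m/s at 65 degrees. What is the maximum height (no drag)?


H = (v0*sin(theta))^2 / (2g) = (268*sin(65°))^2 / (2*9.81) = 3007 m

3007 m


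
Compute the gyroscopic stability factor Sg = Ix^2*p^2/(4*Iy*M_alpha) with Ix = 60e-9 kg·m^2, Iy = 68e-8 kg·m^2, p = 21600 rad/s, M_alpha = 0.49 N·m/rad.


Sg = Ix^2 * p^2 / (4 * Iy * M_alpha) = (60e-9)^2 * 21600^2 / (4 * 68e-8 * 0.49) = 1.26

1.26


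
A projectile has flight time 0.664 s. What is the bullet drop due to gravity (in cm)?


drop = 0.5*g*t^2 = 0.5*9.81*0.664^2 = 2.16259 m ≈ 216.3 cm

216.3 cm


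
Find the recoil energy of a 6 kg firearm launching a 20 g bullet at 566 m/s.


v_r = m_p*v_p/m_gun = 0.02*566/6 = 1.88667 m/s, E_r = 0.5*m_gun*v_r^2 = 0.5*6*1.88667^2 = 10.68 J

10.68 J


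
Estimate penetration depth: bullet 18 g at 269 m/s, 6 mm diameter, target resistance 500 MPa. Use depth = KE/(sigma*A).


A = pi*(d/2)^2 = pi*(6/2)^2 = 28.2743 mm^2
E = 0.5*m*v^2 = 0.5*0.018*269^2 = 651.249 J
depth = E/(sigma*A) = 651.249 J / (500 MPa * 28.2743 mm^2) = 651.249/(500 * 28.2743) m = 0.0460664 m ≈ 46.07 mm

46.07 mm


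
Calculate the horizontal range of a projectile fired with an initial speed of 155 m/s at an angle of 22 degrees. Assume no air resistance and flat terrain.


R = v0^2 * sin(2*theta) / g = 155^2 * sin(2*22°) / 9.81 = 1701 m

1701 m


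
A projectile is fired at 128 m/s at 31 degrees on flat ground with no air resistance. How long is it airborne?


T = 2*v0*sin(theta)/g = 2*128*sin(31°)/9.81 = 13.44 s

13.44 s


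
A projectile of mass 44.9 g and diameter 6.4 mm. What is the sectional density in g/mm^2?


SD = m/d^2 = 44.9/6.4^2 = 1.096 g/mm^2

1.096 g/mm^2


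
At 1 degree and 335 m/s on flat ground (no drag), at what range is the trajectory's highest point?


R = v0^2*sin(2*theta)/g = 335^2*sin(2*1°)/9.81 = 399.245 m
apex_dist = R/2 = 399.245/2 = 199.6 m

199.6 m


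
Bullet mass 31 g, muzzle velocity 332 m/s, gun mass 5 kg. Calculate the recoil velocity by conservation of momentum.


v_recoil = m_p * v_p / m_gun = 0.031 * 332 / 5 = 2.058 m/s

2.058 m/s


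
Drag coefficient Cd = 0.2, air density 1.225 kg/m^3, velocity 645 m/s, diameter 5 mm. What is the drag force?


A = pi*(d/2)^2 = pi*(5/2000)^2 = 1.96350e-05 m^2
Fd = 0.5*Cd*rho*A*v^2 = 0.5*0.2*1.225*1.96350e-05*645^2 = 1.001 N

1.001 N


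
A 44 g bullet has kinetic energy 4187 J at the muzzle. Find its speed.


v = sqrt(2*E/m) = sqrt(2*4187/0.044) = 436.3 m/s

436.3 m/s


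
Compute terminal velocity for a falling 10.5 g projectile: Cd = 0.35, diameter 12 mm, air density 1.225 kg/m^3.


A = pi*(d/2)^2 = pi*(12/2000)^2 = 1.13097e-04 m^2
vt = sqrt(2mg/(Cd*rho*A)) = sqrt(2*0.0105*9.81/(0.35 * 1.225 * 1.13097e-04)) = 65.18 m/s

65.18 m/s


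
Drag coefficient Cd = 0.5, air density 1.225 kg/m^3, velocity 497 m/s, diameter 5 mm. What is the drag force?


A = pi*(d/2)^2 = pi*(5/2000)^2 = 1.96350e-05 m^2
Fd = 0.5*Cd*rho*A*v^2 = 0.5*0.5*1.225*1.96350e-05*497^2 = 1.485 N

1.485 N


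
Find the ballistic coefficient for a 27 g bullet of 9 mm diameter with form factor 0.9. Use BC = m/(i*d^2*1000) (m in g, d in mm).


BC = m/(i*d^2*1000) = 27/(0.9 * 9^2 * 1000) = 0.0003704

0.0003704


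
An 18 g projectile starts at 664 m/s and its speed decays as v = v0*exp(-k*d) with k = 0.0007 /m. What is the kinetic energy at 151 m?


v = v0*exp(-k*d) = 664*exp(-0.0007*151) = 597.397 m/s
E = 0.5*m*v^2 = 0.5*0.018*597.397^2 = 3212 J

3212 J


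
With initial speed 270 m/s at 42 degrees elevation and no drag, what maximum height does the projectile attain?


H = (v0*sin(theta))^2 / (2g) = (270*sin(42°))^2 / (2*9.81) = 1664 m

1664 m


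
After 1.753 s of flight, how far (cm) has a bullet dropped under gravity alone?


drop = 0.5*g*t^2 = 0.5*9.81*1.753^2 = 15.0731 m ≈ 1507 cm

1507 cm


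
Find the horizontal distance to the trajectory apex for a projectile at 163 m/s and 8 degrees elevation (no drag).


R = v0^2*sin(2*theta)/g = 163^2*sin(2*8°)/9.81 = 746.525 m
apex_dist = R/2 = 746.525/2 = 373.3 m

373.3 m


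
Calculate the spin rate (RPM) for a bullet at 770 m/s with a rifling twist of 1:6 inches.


twist_m = 6*0.0254 = 0.1524 m
spin = v/twist = 770/0.1524 = 5052.493 rev/s
RPM = spin*60 = 5052.493*60 ≈ 303150 RPM

303150 RPM


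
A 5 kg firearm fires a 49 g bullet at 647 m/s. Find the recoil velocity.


v_recoil = m_p * v_p / m_gun = 0.049 * 647 / 5 = 6.341 m/s

6.341 m/s


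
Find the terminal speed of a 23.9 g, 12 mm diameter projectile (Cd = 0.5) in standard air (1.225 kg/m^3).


A = pi*(d/2)^2 = pi*(12/2000)^2 = 1.13097e-04 m^2
vt = sqrt(2mg/(Cd*rho*A)) = sqrt(2*0.0239*9.81/(0.5 * 1.225 * 1.13097e-04)) = 82.28 m/s

82.28 m/s


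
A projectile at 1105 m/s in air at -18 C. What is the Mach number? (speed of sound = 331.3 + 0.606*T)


a = 331.3 + 0.606*(-18) = 320.392 m/s
M = v/a = 1105/320.392 = 3.449

3.449


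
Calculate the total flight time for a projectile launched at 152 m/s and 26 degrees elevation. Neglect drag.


T = 2*v0*sin(theta)/g = 2*152*sin(26°)/9.81 = 13.58 s

13.58 s


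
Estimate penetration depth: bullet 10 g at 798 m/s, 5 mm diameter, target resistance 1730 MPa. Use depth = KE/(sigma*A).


A = pi*(d/2)^2 = pi*(5/2)^2 = 19.635 mm^2
E = 0.5*m*v^2 = 0.5*0.01*798^2 = 3184.02 J
depth = E/(sigma*A) = 3184.02 J / (1730 MPa * 19.635 mm^2) = 3184.02/(1730 * 19.635) m = 0.0937346 m ≈ 93.73 mm

93.73 mm


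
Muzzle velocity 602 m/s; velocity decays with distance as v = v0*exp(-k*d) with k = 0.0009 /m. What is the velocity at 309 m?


v = v0*exp(-k*d) = 602*exp(-0.0009*309) = 455.8 m/s

455.8 m/s


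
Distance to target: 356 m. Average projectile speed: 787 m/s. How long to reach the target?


t = d/v = 356/787 = 0.4524 s

0.4524 s


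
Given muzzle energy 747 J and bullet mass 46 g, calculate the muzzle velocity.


v = sqrt(2*E/m) = sqrt(2*747/0.046) = 180.2 m/s

180.2 m/s


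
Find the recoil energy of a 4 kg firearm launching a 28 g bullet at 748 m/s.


v_r = m_p*v_p/m_gun = 0.028*748/4 = 5.236 m/s, E_r = 0.5*m_gun*v_r^2 = 0.5*4*5.236^2 = 54.83 J

54.83 J


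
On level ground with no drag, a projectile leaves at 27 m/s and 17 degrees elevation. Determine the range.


R = v0^2 * sin(2*theta) / g = 27^2 * sin(2*17°) / 9.81 = 41.55 m

41.55 m


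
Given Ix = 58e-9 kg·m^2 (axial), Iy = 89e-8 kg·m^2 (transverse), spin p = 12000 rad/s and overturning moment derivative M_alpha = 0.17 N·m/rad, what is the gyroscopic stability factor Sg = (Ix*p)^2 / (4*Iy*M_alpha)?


Sg = Ix^2 * p^2 / (4 * Iy * M_alpha) = (58e-9)^2 * 12000^2 / (4 * 89e-8 * 0.17) = 0.8004

0.8004


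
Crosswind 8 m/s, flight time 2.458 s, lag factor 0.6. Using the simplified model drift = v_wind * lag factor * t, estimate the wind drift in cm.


drift = v_wind * lag * t = 8 * 0.6 * 2.458 = 11.7984 m ≈ 1180 cm

1180 cm


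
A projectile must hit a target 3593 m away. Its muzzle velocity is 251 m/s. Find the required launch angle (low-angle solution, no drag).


sin(2*theta) = R*g/v0^2 = 3593*9.81/251^2 = 0.559473, theta = arcsin(0.559473)/2 = 17.01°

17.01 degrees


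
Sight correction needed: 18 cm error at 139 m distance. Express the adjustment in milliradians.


1 mrad subtends 1 cm per 10 m of range, so adj = error_cm / (dist_m / 10) = 18 / (139/10) = 1.295 mrad

1.295 mrad


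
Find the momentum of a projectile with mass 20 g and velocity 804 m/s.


p = m*v = 0.02*804 = 16.08 kg·m/s

16.08 kg·m/s


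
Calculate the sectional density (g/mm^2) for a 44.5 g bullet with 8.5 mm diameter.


SD = m/d^2 = 44.5/8.5^2 = 0.6159 g/mm^2

0.6159 g/mm^2


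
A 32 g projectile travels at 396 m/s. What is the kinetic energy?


E = 0.5*m*v^2 = 0.5*0.032*396^2 = 2509 J

2509 J


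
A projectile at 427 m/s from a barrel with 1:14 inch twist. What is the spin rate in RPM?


twist_m = 14*0.0254 = 0.3556 m
spin = v/twist = 427/0.3556 = 1200.787 rev/s
RPM = spin*60 = 1200.787*60 ≈ 72047 RPM

72047 RPM


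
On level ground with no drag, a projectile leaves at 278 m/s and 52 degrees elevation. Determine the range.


R = v0^2 * sin(2*theta) / g = 278^2 * sin(2*52°) / 9.81 = 7644 m

7644 m


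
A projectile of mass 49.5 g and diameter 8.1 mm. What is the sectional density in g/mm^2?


SD = m/d^2 = 49.5/8.1^2 = 0.7545 g/mm^2

0.7545 g/mm^2


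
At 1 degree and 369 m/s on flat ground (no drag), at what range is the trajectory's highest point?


R = v0^2*sin(2*theta)/g = 369^2*sin(2*1°)/9.81 = 484.399 m
apex_dist = R/2 = 484.399/2 = 242.2 m

242.2 m


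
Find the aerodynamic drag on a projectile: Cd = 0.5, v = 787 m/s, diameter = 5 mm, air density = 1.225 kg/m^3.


A = pi*(d/2)^2 = pi*(5/2000)^2 = 1.96350e-05 m^2
Fd = 0.5*Cd*rho*A*v^2 = 0.5*0.5*1.225*1.96350e-05*787^2 = 3.724 N

3.724 N


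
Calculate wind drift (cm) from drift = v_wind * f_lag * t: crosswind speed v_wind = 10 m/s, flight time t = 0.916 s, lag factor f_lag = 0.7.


drift = v_wind * lag * t = 10 * 0.7 * 0.916 = 6.412 m ≈ 641.2 cm

641.2 cm


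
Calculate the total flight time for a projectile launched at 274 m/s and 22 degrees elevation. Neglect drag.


T = 2*v0*sin(theta)/g = 2*274*sin(22°)/9.81 = 20.93 s

20.93 s


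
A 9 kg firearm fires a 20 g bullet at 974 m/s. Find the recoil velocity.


v_recoil = m_p * v_p / m_gun = 0.02 * 974 / 9 = 2.164 m/s

2.164 m/s


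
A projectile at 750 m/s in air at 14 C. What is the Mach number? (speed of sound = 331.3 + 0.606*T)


a = 331.3 + 0.606*(14) = 339.784 m/s
M = v/a = 750/339.784 = 2.207

2.207


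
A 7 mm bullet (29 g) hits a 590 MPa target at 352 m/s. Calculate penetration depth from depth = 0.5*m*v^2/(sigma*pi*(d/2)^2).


A = pi*(d/2)^2 = pi*(7/2)^2 = 38.4845 mm^2
E = 0.5*m*v^2 = 0.5*0.029*352^2 = 1796.61 J
depth = E/(sigma*A) = 1796.61 J / (590 MPa * 38.4845 mm^2) = 1796.61/(590 * 38.4845) m = 0.0791253 m ≈ 79.13 mm

79.13 mm


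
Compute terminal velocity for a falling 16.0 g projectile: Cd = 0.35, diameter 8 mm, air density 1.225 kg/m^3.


A = pi*(d/2)^2 = pi*(8/2000)^2 = 5.02655e-05 m^2
vt = sqrt(2mg/(Cd*rho*A)) = sqrt(2*0.016*9.81/(0.35 * 1.225 * 5.02655e-05)) = 120.7 m/s

120.7 m/s


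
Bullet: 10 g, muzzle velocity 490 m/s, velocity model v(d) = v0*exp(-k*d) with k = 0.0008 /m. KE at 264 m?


v = v0*exp(-k*d) = 490*exp(-0.0008*264) = 396.71 m/s
E = 0.5*m*v^2 = 0.5*0.01*396.71^2 = 786.9 J

786.9 J


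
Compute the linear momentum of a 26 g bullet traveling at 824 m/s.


p = m*v = 0.026*824 = 21.42 kg·m/s

21.42 kg·m/s


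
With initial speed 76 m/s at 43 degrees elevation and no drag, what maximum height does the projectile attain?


H = (v0*sin(theta))^2 / (2g) = (76*sin(43°))^2 / (2*9.81) = 136.9 m

136.9 m


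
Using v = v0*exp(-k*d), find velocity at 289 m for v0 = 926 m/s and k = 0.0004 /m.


v = v0*exp(-k*d) = 926*exp(-0.0004*289) = 824.9 m/s

824.9 m/s


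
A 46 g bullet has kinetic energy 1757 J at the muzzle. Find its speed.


v = sqrt(2*E/m) = sqrt(2*1757/0.046) = 276.4 m/s

276.4 m/s


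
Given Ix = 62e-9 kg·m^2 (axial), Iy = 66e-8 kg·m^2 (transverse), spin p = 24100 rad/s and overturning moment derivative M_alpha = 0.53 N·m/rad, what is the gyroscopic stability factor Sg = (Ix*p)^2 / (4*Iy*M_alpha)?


Sg = Ix^2 * p^2 / (4 * Iy * M_alpha) = (62e-9)^2 * 24100^2 / (4 * 66e-8 * 0.53) = 1.596

1.596


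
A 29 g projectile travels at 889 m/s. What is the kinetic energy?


E = 0.5*m*v^2 = 0.5*0.029*889^2 = 11460 J

11460 J


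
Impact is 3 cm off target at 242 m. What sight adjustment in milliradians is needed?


1 mrad subtends 1 cm per 10 m of range, so adj = error_cm / (dist_m / 10) = 3 / (242/10) = 0.124 mrad

0.124 mrad


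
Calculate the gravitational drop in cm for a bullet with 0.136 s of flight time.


drop = 0.5*g*t^2 = 0.5*9.81*0.136^2 = 0.0907229 m ≈ 9.072 cm

9.072 cm


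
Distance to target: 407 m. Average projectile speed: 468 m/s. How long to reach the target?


t = d/v = 407/468 = 0.8697 s

0.8697 s


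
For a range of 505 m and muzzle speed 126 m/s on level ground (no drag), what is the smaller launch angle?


sin(2*theta) = R*g/v0^2 = 505*9.81/126^2 = 0.312046, theta = arcsin(0.312046)/2 = 9.091°

9.091 degrees


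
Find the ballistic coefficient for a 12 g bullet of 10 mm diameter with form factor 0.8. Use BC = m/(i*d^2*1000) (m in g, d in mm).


BC = m/(i*d^2*1000) = 12/(0.8 * 10^2 * 1000) = 0.00015

0.00015


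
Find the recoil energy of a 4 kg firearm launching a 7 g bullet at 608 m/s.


v_r = m_p*v_p/m_gun = 0.007*608/4 = 1.064 m/s, E_r = 0.5*m_gun*v_r^2 = 0.5*4*1.064^2 = 2.264 J

2.264 J


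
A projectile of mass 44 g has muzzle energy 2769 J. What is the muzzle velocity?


v = sqrt(2*E/m) = sqrt(2*2769/0.044) = 354.8 m/s

354.8 m/s


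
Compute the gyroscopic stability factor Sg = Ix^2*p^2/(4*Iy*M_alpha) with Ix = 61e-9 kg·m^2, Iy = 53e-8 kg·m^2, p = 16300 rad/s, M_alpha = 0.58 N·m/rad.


Sg = Ix^2 * p^2 / (4 * Iy * M_alpha) = (61e-9)^2 * 16300^2 / (4 * 53e-8 * 0.58) = 0.804

0.804


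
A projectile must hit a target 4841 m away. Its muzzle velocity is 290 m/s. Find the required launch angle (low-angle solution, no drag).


sin(2*theta) = R*g/v0^2 = 4841*9.81/290^2 = 0.564687, theta = arcsin(0.564687)/2 = 17.19°

17.19 degrees


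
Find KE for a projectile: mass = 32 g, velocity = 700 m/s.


E = 0.5*m*v^2 = 0.5*0.032*700^2 = 7840 J

7840 J


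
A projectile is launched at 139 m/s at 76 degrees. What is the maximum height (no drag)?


H = (v0*sin(theta))^2 / (2g) = (139*sin(76°))^2 / (2*9.81) = 927.1 m

927.1 m


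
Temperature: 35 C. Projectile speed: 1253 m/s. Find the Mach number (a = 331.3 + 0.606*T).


a = 331.3 + 0.606*(35) = 352.51 m/s
M = v/a = 1253/352.51 = 3.555

3.555


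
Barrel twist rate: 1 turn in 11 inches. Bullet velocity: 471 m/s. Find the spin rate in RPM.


twist_m = 11*0.0254 = 0.2794 m
spin = v/twist = 471/0.2794 = 1685.755 rev/s
RPM = spin*60 = 1685.755*60 ≈ 101145 RPM

101145 RPM


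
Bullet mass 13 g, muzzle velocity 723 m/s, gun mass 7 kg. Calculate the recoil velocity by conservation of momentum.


v_recoil = m_p * v_p / m_gun = 0.013 * 723 / 7 = 1.343 m/s

1.343 m/s


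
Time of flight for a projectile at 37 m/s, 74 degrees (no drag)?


T = 2*v0*sin(theta)/g = 2*37*sin(74°)/9.81 = 7.251 s

7.251 s


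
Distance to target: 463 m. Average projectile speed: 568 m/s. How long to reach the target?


t = d/v = 463/568 = 0.8151 s

0.8151 s


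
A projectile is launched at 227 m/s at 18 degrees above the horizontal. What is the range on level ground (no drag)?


R = v0^2 * sin(2*theta) / g = 227^2 * sin(2*18°) / 9.81 = 3087 m

3087 m


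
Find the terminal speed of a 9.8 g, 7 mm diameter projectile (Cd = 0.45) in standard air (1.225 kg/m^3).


A = pi*(d/2)^2 = pi*(7/2000)^2 = 3.84845e-05 m^2
vt = sqrt(2mg/(Cd*rho*A)) = sqrt(2*0.0098*9.81/(0.45 * 1.225 * 3.84845e-05)) = 95.2 m/s

95.2 m/s


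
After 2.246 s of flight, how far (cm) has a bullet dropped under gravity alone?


drop = 0.5*g*t^2 = 0.5*9.81*2.246^2 = 24.7434 m ≈ 2474 cm

2474 cm


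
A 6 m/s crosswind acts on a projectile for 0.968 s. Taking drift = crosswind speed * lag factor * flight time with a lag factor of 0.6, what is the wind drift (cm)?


drift = v_wind * lag * t = 6 * 0.6 * 0.968 = 3.4848 m ≈ 348.5 cm

348.5 cm


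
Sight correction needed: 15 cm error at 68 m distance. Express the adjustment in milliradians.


1 mrad subtends 1 cm per 10 m of range, so adj = error_cm / (dist_m / 10) = 15 / (68/10) = 2.206 mrad

2.206 mrad


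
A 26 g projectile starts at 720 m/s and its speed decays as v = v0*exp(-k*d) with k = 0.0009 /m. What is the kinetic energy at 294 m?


v = v0*exp(-k*d) = 720*exp(-0.0009*294) = 552.609 m/s
E = 0.5*m*v^2 = 0.5*0.026*552.609^2 = 3970 J

3970 J


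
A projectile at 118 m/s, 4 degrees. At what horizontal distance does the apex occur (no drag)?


R = v0^2*sin(2*theta)/g = 118^2*sin(2*4°)/9.81 = 197.538 m
apex_dist = R/2 = 197.538/2 = 98.77 m

98.77 m


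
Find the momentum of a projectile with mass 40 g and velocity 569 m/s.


p = m*v = 0.04*569 = 22.76 kg·m/s

22.76 kg·m/s


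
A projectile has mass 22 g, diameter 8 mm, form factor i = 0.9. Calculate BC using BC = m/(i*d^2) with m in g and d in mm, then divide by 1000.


BC = m/(i*d^2*1000) = 22/(0.9 * 8^2 * 1000) = 0.0003819

0.0003819


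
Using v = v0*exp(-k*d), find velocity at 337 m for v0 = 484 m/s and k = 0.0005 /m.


v = v0*exp(-k*d) = 484*exp(-0.0005*337) = 408.9 m/s

408.9 m/s


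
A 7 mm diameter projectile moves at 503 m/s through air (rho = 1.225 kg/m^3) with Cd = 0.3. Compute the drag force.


A = pi*(d/2)^2 = pi*(7/2000)^2 = 3.84845e-05 m^2
Fd = 0.5*Cd*rho*A*v^2 = 0.5*0.3*1.225*3.84845e-05*503^2 = 1.789 N

1.789 N


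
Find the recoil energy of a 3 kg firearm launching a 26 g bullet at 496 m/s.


v_r = m_p*v_p/m_gun = 0.026*496/3 = 4.29867 m/s, E_r = 0.5*m_gun*v_r^2 = 0.5*3*4.29867^2 = 27.72 J

27.72 J


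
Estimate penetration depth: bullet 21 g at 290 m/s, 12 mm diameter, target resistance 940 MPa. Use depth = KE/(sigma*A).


A = pi*(d/2)^2 = pi*(12/2)^2 = 113.097 mm^2
E = 0.5*m*v^2 = 0.5*0.021*290^2 = 883.05 J
depth = E/(sigma*A) = 883.05 J / (940 MPa * 113.097 mm^2) = 883.05/(940 * 113.097) m = 0.00830625 m ≈ 8.306 mm

8.306 mm
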